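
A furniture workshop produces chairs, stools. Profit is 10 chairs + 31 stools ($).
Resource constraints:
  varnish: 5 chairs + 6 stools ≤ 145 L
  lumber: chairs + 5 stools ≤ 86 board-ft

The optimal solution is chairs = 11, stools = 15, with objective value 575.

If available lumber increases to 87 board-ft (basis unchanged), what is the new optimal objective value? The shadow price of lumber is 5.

Δb = 1, so new z* = 575 + (5)·(1) = 575 + 5 = 580.

580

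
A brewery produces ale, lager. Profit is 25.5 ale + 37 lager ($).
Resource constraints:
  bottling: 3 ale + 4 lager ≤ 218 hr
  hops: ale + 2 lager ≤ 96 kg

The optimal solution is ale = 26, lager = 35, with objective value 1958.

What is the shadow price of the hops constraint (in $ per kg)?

4.5

Check each constraint at x*: bottling 218/218 (tight); hops 96/96 (tight).
Dual feasibility on the basic columns requires 3·y_bottling + 1·y_hops = 25.5, 4·y_bottling + 2·y_hops = 37.
Solving: y_bottling = 7, y_hops = 4.5.
Shadow price of hops = 4.5.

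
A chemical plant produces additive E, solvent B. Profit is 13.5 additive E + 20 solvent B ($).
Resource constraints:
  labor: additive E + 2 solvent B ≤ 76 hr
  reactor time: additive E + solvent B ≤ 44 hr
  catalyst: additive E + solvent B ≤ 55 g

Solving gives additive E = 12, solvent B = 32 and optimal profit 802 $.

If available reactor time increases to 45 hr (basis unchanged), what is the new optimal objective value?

809

At the optimum: labor uses 76 of 76 (binding); reactor time uses 44 of 44 (binding); catalyst uses 44 of 55 (slack = 11).
Slack constraints have shadow price 0 (complementary slackness).
Dual feasibility on the basic columns requires 1·y_labor + 1·y_reactor time = 13.5, 2·y_labor + 1·y_reactor time = 20.
Solving: y_labor = 6.5, y_reactor time = 7.
Δz = y_reactor time·Δb = 7 × (1) = 7, so new z* = 802 + 7 = 809.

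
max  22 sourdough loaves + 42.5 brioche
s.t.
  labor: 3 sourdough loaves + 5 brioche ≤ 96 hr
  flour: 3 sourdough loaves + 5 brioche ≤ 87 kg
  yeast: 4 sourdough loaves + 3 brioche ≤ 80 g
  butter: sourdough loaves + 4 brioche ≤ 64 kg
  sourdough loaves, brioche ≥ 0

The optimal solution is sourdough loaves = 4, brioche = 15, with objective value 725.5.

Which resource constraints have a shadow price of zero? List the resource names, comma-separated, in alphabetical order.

labor: 87/96 (slack 9)
flour: 87/87 (binding)
yeast: 61/80 (slack 19)
butter: 64/64 (binding)
By complementary slackness, a constraint with positive slack has shadow price 0 → labor, yeast.

labor, yeast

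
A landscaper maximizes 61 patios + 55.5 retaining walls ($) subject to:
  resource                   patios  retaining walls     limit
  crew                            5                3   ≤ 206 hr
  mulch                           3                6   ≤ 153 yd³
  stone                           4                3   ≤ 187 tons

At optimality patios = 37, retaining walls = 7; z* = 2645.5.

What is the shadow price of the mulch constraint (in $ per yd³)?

Binding: crew and mulch. Non-binding: stone (18 unused).
Slack constraints have shadow price 0 (complementary slackness).
The binding rows give the dual system: 5·y_crew + 3·y_mulch = 61 and 3·y_crew + 6·y_mulch = 55.5.
Solving: y_crew = 9.5, y_mulch = 4.5.
Shadow price of mulch = 4.5.

4.5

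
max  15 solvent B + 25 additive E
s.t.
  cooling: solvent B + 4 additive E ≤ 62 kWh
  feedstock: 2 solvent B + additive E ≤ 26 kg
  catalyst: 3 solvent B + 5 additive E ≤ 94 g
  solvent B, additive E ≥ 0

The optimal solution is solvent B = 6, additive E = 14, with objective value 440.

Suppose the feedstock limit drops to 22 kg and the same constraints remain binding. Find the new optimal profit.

Check each constraint at x*: cooling 62/62 (tight); feedstock 26/26 (tight); catalyst 88/94 (slack 6).
By complementary slackness, y = 0 for the non-binding constraint.
Dual feasibility on the basic columns requires 1·y_cooling + 2·y_feedstock = 15, 4·y_cooling + 1·y_feedstock = 25.
Solving: y_cooling = 5, y_feedstock = 5.
Δz = y_feedstock·Δb = 5 × (-4) = -20, so new z* = 440 − 20 = 420.

420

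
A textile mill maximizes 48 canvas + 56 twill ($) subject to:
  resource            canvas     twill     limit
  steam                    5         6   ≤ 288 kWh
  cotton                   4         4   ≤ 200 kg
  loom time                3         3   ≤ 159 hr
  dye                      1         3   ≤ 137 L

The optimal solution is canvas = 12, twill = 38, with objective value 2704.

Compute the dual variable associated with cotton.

2

At the optimum: steam uses 288 of 288 (binding); cotton uses 200 of 200 (binding); loom time uses 150 of 159 (slack = 9); dye uses 126 of 137 (slack = 11).
Since loom time, dye are not tight, their duals are 0.
Dual feasibility on the basic columns requires 5·y_steam + 4·y_cotton = 48, 6·y_steam + 4·y_cotton = 56.
→ y_steam = 8 and y_cotton = 2.
Shadow price of cotton = 2.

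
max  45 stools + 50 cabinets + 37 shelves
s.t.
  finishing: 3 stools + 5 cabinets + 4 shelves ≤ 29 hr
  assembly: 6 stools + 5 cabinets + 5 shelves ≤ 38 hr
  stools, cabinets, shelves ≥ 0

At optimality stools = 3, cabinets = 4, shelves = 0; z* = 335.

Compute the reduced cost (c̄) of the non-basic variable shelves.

Both finishing and assembly are binding at x*.
Dual feasibility on the basic columns requires 3·y_finishing + 6·y_assembly = 45, 5·y_finishing + 5·y_assembly = 50.
Solving: y_finishing = 5, y_assembly = 5.
Reduced cost of shelves: c₃ − yᵀa₃ = 37 − (5·4 + 5·5) = 37 − 45 = -8.

-8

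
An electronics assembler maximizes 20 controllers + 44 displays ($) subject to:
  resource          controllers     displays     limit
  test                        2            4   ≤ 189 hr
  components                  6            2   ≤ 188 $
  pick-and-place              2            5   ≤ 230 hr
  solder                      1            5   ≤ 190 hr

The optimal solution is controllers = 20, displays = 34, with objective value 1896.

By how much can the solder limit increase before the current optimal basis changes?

18.2

Binding constraints: components, solder. The basis is B = [[6,2],[1,5]] with det 28.
Per unit increase in solder, x* moves by d = (-0.0714, 0.2143).
The basis stays optimal until test becomes binding; allowable increase = 18.2 hr.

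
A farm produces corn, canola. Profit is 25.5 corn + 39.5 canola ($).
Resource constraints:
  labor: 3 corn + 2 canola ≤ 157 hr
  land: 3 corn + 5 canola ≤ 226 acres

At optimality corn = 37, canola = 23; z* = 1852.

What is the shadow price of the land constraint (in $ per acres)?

Both labor and land are binding at x*.
The binding rows give the dual system: 3·y_labor + 3·y_land = 25.5 and 2·y_labor + 5·y_land = 39.5.
This yields shadow prices y_labor = 1, y_land = 7.5.
Shadow price of land = 7.5.

7.5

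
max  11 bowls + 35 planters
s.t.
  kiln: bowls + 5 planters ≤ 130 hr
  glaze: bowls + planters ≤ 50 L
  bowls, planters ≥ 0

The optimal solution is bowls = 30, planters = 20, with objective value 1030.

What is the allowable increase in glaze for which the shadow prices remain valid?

Binding constraints: kiln, glaze. The basis is B = [[1,5],[1,1]] with det -4.
Per unit increase in glaze, x* moves by d = (1.25, -0.25).
The basis stays optimal until planters reaches 0; allowable increase = 80 L.

80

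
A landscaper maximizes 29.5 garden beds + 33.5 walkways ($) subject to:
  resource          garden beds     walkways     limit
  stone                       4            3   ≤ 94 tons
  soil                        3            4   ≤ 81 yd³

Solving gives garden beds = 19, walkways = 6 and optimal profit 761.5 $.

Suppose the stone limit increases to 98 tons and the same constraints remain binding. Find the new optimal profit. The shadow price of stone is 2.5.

771.5

Δb = 4, so new z* = 761.5 + (2.5)·(4) = 761.5 + 10 = 771.5.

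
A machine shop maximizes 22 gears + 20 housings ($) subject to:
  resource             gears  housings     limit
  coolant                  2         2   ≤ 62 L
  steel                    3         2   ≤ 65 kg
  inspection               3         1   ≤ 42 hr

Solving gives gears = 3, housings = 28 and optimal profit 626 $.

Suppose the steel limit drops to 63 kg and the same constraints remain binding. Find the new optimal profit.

Check each constraint at x*: coolant 62/62 (tight); steel 65/65 (tight); inspection 37/42 (slack 5).
By complementary slackness, y = 0 for the non-binding constraint.
The binding rows give the dual system: 2·y_coolant + 3·y_steel = 22 and 2·y_coolant + 2·y_steel = 20.
→ y_coolant = 8 and y_steel = 2.
Δz = y_steel·Δb = 2 × (-2) = -4, so new z* = 626 − 4 = 622.

622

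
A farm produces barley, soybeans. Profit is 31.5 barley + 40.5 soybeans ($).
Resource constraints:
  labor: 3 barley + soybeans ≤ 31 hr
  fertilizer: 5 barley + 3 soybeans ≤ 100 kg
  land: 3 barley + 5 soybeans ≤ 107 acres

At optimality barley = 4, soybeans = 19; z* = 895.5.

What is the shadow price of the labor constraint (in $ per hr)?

3

Check each constraint at x*: labor 31/31 (tight); fertilizer 77/100 (slack 23); land 107/107 (tight).
Since fertilizer is not tight, its dual is 0.
From A_Bᵀ y = c: 3·y_labor + 3·y_land = 31.5; 1·y_labor + 5·y_land = 40.5.
This yields shadow prices y_labor = 3, y_land = 7.5.
Shadow price of labor = 3.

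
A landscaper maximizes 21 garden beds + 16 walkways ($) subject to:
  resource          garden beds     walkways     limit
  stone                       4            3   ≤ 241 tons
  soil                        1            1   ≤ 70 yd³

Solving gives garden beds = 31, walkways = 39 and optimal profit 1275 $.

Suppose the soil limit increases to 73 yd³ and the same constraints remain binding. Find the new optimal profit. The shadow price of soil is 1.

Δb = 3, so new z* = 1275 + (1)·(3) = 1275 + 3 = 1278.

1278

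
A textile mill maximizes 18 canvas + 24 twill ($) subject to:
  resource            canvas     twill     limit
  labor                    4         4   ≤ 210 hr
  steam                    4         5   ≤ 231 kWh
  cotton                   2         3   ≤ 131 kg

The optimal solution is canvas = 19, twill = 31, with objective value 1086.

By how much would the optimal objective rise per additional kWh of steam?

3

Binding: steam and cotton. Non-binding: labor (10 unused).
By complementary slackness, y = 0 for the non-binding constraint.
The binding rows give the dual system: 4·y_steam + 2·y_cotton = 18 and 5·y_steam + 3·y_cotton = 24.
→ y_steam = 3 and y_cotton = 3.
Shadow price of steam = 3.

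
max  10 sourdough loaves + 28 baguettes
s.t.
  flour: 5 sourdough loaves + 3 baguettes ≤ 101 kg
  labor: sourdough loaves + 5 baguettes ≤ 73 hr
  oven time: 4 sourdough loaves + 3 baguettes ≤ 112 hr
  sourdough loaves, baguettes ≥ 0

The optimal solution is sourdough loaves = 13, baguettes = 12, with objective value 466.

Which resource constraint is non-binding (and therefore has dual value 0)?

flour: 101/101 (binding)
labor: 73/73 (binding)
oven time: 88/112 (slack 24)
By complementary slackness, a constraint with positive slack has shadow price 0 → oven time.

oven time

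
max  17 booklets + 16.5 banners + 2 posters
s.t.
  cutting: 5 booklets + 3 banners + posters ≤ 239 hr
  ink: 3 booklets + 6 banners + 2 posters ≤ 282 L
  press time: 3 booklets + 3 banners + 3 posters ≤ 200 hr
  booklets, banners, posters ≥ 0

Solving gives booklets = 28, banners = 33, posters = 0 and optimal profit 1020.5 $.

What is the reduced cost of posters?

-3.5

Binding: cutting and ink. Non-binding: press time (17 unused).
By complementary slackness, y = 0 for the non-binding constraint.
From A_Bᵀ y = c: 5·y_cutting + 3·y_ink = 17; 3·y_cutting + 6·y_ink = 16.5.
→ y_cutting = 2.5 and y_ink = 1.5.
Reduced cost of posters: c₃ − yᵀa₃ = 2 − (2.5·1 + 1.5·2) = 2 − 5.5 = -3.5.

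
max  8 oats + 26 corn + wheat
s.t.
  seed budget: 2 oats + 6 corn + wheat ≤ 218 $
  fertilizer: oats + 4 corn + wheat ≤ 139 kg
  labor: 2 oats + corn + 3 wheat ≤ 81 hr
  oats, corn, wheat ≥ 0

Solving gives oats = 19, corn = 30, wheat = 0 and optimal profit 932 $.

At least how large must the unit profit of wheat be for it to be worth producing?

5

Binding: seed budget and fertilizer. Non-binding: labor (13 unused).
By complementary slackness, y = 0 for the non-binding constraint.
The binding rows give the dual system: 2·y_seed budget + 1·y_fertilizer = 8 and 6·y_seed budget + 4·y_fertilizer = 26.
This yields shadow prices y_seed budget = 3, y_fertilizer = 2.
wheat enters the basis when its profit ≥ yᵀa₃ = 3·1 + 2·1 = 5.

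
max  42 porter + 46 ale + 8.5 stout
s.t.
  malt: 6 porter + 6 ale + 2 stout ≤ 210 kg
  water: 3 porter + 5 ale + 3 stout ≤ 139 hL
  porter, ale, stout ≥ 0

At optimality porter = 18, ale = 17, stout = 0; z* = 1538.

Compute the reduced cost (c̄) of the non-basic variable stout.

-9.5

Check each constraint at x*: malt 210/210 (tight); water 139/139 (tight).
From A_Bᵀ y = c: 6·y_malt + 3·y_water = 42; 6·y_malt + 5·y_water = 46.
Solving: y_malt = 6, y_water = 2.
Reduced cost of stout: c₃ − yᵀa₃ = 8.5 − (6·2 + 2·3) = 8.5 − 18 = -9.5.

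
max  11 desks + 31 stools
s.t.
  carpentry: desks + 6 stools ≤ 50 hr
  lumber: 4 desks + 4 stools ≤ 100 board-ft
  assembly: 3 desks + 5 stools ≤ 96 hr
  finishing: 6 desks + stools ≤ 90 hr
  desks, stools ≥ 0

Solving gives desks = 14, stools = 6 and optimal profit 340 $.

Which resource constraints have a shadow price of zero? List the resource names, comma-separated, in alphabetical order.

assembly, lumber

carpentry: 50/50 (binding)
lumber: 80/100 (slack 20)
assembly: 72/96 (slack 24)
finishing: 90/90 (binding)
By complementary slackness, a constraint with positive slack has shadow price 0 → assembly, lumber.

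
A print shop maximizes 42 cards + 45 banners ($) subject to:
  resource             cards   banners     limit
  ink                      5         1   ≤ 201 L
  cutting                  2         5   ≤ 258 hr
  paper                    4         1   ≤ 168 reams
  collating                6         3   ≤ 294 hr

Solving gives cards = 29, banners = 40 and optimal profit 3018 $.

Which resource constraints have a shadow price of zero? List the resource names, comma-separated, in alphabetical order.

ink: 185/201 (slack 16)
cutting: 258/258 (binding)
paper: 156/168 (slack 12)
collating: 294/294 (binding)
By complementary slackness, a constraint with positive slack has shadow price 0 → ink, paper.

ink, paper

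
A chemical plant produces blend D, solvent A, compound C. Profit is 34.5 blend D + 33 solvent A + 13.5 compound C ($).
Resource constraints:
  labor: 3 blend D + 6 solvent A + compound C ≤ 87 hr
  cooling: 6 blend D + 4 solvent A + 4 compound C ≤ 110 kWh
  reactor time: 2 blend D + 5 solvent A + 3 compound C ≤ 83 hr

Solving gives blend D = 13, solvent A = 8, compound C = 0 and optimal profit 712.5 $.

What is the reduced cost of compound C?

-7

Check each constraint at x*: labor 87/87 (tight); cooling 110/110 (tight); reactor time 66/83 (slack 17).
Slack constraints have shadow price 0 (complementary slackness).
From A_Bᵀ y = c: 3·y_labor + 6·y_cooling = 34.5; 6·y_labor + 4·y_cooling = 33.
Solving: y_labor = 2.5, y_cooling = 4.5.
Reduced cost of compound C: c₃ − yᵀa₃ = 13.5 − (2.5·1 + 4.5·4) = 13.5 − 20.5 = -7.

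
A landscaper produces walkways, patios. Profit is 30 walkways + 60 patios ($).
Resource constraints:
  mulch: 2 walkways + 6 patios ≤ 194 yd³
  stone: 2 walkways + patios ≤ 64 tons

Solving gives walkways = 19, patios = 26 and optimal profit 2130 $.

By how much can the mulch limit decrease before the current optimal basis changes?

130

Binding constraints: mulch, stone. The basis is B = [[2,6],[2,1]] with det -10.
Per unit decrease in mulch, x* moves by d = (0.1, -0.2).
The basis stays optimal until patios reaches 0; allowable decrease = 130 yd³.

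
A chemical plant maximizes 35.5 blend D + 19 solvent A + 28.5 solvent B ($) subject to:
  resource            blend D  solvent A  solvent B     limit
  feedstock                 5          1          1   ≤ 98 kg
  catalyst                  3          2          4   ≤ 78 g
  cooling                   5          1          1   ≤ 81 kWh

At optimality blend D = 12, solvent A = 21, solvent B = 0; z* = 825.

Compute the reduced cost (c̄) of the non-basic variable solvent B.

Binding: catalyst and cooling. Non-binding: feedstock (17 unused).
Slack constraints have shadow price 0 (complementary slackness).
From A_Bᵀ y = c: 3·y_catalyst + 5·y_cooling = 35.5; 2·y_catalyst + 1·y_cooling = 19.
→ y_catalyst = 8.5 and y_cooling = 2.
Reduced cost of solvent B: c₃ − yᵀa₃ = 28.5 − (8.5·4 + 2·1) = 28.5 − 36 = -7.5.

-7.5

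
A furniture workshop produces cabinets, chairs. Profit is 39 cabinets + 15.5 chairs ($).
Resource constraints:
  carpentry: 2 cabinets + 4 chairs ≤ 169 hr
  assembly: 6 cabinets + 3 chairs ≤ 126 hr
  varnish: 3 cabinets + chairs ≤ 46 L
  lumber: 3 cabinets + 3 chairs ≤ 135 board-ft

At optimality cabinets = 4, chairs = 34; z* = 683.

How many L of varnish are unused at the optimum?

varnish used = 3·4 + 1·34 = 46; slack = 46 − 46 = 0.

0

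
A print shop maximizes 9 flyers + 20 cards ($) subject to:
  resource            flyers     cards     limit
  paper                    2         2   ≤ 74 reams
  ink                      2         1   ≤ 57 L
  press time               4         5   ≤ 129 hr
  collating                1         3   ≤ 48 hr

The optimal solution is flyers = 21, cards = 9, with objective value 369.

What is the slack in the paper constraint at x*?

paper used = 2·21 + 2·9 = 60; slack = 74 − 60 = 14.

14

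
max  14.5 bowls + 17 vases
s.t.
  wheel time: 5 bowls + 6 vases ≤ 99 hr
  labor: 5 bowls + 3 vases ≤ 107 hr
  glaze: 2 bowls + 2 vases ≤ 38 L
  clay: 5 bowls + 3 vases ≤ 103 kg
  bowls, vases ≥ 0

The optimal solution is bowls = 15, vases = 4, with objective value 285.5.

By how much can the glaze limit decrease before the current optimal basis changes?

Binding constraints: wheel time, glaze. The basis is B = [[5,6],[2,2]] with det -2.
Per unit decrease in glaze, x* moves by d = (-3, 2.5).
The basis stays optimal until bowls reaches 0; allowable decrease = 5 L.

5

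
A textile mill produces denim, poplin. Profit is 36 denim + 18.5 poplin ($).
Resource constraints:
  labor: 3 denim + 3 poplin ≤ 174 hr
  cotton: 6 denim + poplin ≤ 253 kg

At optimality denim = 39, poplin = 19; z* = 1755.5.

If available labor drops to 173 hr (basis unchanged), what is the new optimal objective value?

Both labor and cotton are binding at x*.
From A_Bᵀ y = c: 3·y_labor + 6·y_cotton = 36; 3·y_labor + 1·y_cotton = 18.5.
→ y_labor = 5 and y_cotton = 3.5.
Δz = y_labor·Δb = 5 × (-1) = -5, so new z* = 1755.5 − 5 = 1750.5.

1750.5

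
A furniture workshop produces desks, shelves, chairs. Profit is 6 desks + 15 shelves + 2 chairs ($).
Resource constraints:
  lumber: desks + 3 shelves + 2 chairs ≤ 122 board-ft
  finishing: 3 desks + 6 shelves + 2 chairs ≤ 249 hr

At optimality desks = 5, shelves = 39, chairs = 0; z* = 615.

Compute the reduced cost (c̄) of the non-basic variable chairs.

Both lumber and finishing are binding at x*.
Dual feasibility on the basic columns requires 1·y_lumber + 3·y_finishing = 6, 3·y_lumber + 6·y_finishing = 15.
→ y_lumber = 3 and y_finishing = 1.
Reduced cost of chairs: c₃ − yᵀa₃ = 2 − (3·2 + 1·2) = 2 − 8 = -6.

-6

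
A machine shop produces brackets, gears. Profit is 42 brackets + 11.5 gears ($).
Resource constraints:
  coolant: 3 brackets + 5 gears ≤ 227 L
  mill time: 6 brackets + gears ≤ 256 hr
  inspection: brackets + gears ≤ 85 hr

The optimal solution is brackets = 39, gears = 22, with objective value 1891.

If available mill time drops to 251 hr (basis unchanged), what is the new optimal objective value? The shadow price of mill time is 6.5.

1858.5

Δb = -5, so new z* = 1891 + (6.5)·(-5) = 1891 − 32.5 = 1858.5.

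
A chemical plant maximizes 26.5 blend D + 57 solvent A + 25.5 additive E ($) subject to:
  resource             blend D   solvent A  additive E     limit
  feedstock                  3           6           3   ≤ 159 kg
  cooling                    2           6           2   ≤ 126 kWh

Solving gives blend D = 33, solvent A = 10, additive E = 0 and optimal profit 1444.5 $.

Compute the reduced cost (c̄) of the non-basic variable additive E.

At the optimum: feedstock uses 159 of 159 (binding); cooling uses 126 of 126 (binding).
From A_Bᵀ y = c: 3·y_feedstock + 2·y_cooling = 26.5; 6·y_feedstock + 6·y_cooling = 57.
→ y_feedstock = 7.5 and y_cooling = 2.
Reduced cost of additive E: c₃ − yᵀa₃ = 25.5 − (7.5·3 + 2·2) = 25.5 − 26.5 = -1.

-1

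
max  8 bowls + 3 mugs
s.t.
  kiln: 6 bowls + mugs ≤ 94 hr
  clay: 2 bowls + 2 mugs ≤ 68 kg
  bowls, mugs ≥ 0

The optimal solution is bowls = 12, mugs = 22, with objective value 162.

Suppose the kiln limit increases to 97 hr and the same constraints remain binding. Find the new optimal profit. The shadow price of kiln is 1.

165

Δb = 3, so new z* = 162 + (1)·(3) = 162 + 3 = 165.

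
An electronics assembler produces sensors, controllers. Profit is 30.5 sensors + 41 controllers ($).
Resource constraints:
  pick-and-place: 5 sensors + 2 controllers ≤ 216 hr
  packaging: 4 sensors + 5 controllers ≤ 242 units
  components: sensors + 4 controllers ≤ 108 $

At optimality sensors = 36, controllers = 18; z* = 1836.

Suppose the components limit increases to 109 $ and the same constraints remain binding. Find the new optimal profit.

1844

Check each constraint at x*: pick-and-place 216/216 (tight); packaging 234/242 (slack 8); components 108/108 (tight).
Since packaging is not tight, its dual is 0.
Dual feasibility on the basic columns requires 5·y_pick-and-place + 1·y_components = 30.5, 2·y_pick-and-place + 4·y_components = 41.
→ y_pick-and-place = 4.5 and y_components = 8.
Δz = y_components·Δb = 8 × (1) = 8, so new z* = 1836 + 8 = 1844.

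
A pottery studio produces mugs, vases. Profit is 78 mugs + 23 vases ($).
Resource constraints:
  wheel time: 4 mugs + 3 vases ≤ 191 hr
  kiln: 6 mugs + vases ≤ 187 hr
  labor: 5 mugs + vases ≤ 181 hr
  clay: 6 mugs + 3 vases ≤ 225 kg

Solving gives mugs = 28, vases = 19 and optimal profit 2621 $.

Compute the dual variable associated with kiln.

Binding: kiln and clay. Non-binding: wheel time (22 unused), labor (22 unused).
Slack constraints have shadow price 0 (complementary slackness).
From A_Bᵀ y = c: 6·y_kiln + 6·y_clay = 78; 1·y_kiln + 3·y_clay = 23.
This yields shadow prices y_kiln = 8, y_clay = 5.
Shadow price of kiln = 8.

8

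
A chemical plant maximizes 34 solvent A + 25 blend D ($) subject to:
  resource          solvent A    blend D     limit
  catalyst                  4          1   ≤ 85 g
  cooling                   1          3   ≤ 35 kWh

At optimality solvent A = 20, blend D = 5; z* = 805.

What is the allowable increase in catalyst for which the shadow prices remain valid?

55

Binding constraints: catalyst, cooling. The basis is B = [[4,1],[1,3]] with det 11.
Per unit increase in catalyst, x* moves by d = (0.2727, -0.0909).
The basis stays optimal until blend D reaches 0; allowable increase = 55 g.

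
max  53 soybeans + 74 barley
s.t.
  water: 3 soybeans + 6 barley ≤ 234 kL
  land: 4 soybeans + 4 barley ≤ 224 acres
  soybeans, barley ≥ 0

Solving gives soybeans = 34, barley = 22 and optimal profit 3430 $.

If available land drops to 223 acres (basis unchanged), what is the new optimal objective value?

3422

At the optimum: water uses 234 of 234 (binding); land uses 224 of 224 (binding).
The binding rows give the dual system: 3·y_water + 4·y_land = 53 and 6·y_water + 4·y_land = 74.
Solving: y_water = 7, y_land = 8.
Δz = y_land·Δb = 8 × (-1) = -8, so new z* = 3430 − 8 = 3422.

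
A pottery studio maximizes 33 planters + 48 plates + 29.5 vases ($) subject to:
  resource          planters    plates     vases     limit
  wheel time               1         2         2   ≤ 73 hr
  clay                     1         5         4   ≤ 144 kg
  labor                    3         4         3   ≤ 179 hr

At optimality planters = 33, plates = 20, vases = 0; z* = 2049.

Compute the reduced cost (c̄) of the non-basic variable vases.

Check each constraint at x*: wheel time 73/73 (tight); clay 133/144 (slack 11); labor 179/179 (tight).
Since clay is not tight, its dual is 0.
From A_Bᵀ y = c: 1·y_wheel time + 3·y_labor = 33; 2·y_wheel time + 4·y_labor = 48.
→ y_wheel time = 6 and y_labor = 9.
Reduced cost of vases: c₃ − yᵀa₃ = 29.5 − (6·2 + 9·3) = 29.5 − 39 = -9.5.

-9.5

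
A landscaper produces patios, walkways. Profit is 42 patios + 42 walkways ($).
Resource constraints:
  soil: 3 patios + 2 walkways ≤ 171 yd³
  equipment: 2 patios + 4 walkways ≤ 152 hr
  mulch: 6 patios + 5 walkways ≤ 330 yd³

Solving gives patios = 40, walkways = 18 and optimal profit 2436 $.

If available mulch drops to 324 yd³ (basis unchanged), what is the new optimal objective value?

Check each constraint at x*: soil 156/171 (slack 15); equipment 152/152 (tight); mulch 330/330 (tight).
Since soil is not tight, its dual is 0.
From A_Bᵀ y = c: 2·y_equipment + 6·y_mulch = 42; 4·y_equipment + 5·y_mulch = 42.
This yields shadow prices y_equipment = 3, y_mulch = 6.
Δz = y_mulch·Δb = 6 × (-6) = -36, so new z* = 2436 − 36 = 2400.

2400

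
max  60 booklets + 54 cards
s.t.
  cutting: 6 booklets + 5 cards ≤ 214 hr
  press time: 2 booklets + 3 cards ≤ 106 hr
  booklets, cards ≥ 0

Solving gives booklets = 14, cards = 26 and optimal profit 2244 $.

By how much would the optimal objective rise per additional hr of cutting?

Check each constraint at x*: cutting 214/214 (tight); press time 106/106 (tight).
Dual feasibility on the basic columns requires 6·y_cutting + 2·y_press time = 60, 5·y_cutting + 3·y_press time = 54.
Solving: y_cutting = 9, y_press time = 3.
Shadow price of cutting = 9.

9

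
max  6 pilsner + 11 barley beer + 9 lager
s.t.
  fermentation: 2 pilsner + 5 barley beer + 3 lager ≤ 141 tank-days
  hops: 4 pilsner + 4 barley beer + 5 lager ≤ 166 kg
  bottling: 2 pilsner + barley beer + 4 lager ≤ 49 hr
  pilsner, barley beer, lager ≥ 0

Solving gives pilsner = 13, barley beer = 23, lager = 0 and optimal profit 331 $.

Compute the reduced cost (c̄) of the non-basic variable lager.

Binding: fermentation and bottling. Non-binding: hops (22 unused).
Slack constraints have shadow price 0 (complementary slackness).
Dual feasibility on the basic columns requires 2·y_fermentation + 2·y_bottling = 6, 5·y_fermentation + 1·y_bottling = 11.
Solving: y_fermentation = 2, y_bottling = 1.
Reduced cost of lager: c₃ − yᵀa₃ = 9 − (2·3 + 1·4) = 9 − 10 = -1.

-1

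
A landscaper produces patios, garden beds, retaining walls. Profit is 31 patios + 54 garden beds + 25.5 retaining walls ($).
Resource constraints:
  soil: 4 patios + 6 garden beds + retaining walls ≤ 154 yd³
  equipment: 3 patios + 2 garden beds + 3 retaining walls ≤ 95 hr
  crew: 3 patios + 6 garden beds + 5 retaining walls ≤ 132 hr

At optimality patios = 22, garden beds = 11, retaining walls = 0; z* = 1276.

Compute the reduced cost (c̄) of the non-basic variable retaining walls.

-3.5

Binding: soil and crew. Non-binding: equipment (7 unused).
Slack constraints have shadow price 0 (complementary slackness).
Dual feasibility on the basic columns requires 4·y_soil + 3·y_crew = 31, 6·y_soil + 6·y_crew = 54.
Solving: y_soil = 4, y_crew = 5.
Reduced cost of retaining walls: c₃ − yᵀa₃ = 25.5 − (4·1 + 5·5) = 25.5 − 29 = -3.5.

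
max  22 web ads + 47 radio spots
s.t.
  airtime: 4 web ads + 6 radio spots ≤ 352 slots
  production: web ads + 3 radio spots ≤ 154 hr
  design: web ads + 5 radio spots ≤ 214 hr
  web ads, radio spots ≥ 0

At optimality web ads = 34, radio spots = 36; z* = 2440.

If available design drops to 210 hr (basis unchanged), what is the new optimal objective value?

2424

Check each constraint at x*: airtime 352/352 (tight); production 142/154 (slack 12); design 214/214 (tight).
By complementary slackness, y = 0 for the non-binding constraint.
Dual feasibility on the basic columns requires 4·y_airtime + 1·y_design = 22, 6·y_airtime + 5·y_design = 47.
Solving: y_airtime = 4.5, y_design = 4.
Δz = y_design·Δb = 4 × (-4) = -16, so new z* = 2440 − 16 = 2424.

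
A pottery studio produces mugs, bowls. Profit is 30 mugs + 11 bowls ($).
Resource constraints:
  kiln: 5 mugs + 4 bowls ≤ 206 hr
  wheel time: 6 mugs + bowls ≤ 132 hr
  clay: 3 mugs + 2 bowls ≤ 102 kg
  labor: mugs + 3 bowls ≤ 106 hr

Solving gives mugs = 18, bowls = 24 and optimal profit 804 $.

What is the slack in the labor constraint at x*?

labor used = 1·18 + 3·24 = 90; slack = 106 − 90 = 16.

16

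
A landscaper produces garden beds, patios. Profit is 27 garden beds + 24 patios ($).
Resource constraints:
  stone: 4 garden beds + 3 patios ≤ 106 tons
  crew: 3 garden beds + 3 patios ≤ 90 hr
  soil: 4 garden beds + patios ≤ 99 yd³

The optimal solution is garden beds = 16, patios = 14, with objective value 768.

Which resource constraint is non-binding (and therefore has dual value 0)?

stone: 106/106 (binding)
crew: 90/90 (binding)
soil: 78/99 (slack 21)
By complementary slackness, a constraint with positive slack has shadow price 0 → soil.

soil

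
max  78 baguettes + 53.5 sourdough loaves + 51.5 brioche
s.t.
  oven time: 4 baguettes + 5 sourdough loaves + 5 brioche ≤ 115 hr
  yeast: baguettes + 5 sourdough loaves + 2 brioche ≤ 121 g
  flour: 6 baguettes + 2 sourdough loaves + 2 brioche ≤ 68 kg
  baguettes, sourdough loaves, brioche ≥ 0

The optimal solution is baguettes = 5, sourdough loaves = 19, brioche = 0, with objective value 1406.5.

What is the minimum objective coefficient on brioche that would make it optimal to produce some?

At the optimum: oven time uses 115 of 115 (binding); yeast uses 100 of 121 (slack = 21); flour uses 68 of 68 (binding).
Slack constraints have shadow price 0 (complementary slackness).
From A_Bᵀ y = c: 4·y_oven time + 6·y_flour = 78; 5·y_oven time + 2·y_flour = 53.5.
→ y_oven time = 7.5 and y_flour = 8.
brioche enters the basis when its profit ≥ yᵀa₃ = 7.5·5 + 8·2 = 53.5.

53.5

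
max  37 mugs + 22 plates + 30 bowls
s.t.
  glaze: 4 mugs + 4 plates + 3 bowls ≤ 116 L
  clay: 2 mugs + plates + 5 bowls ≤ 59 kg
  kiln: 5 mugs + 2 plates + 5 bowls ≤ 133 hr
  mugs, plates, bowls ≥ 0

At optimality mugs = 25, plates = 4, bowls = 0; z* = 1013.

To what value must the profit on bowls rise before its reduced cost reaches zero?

Binding: glaze and kiln. Non-binding: clay (5 unused).
Since clay is not tight, its dual is 0.
Dual feasibility on the basic columns requires 4·y_glaze + 5·y_kiln = 37, 4·y_glaze + 2·y_kiln = 22.
This yields shadow prices y_glaze = 3, y_kiln = 5.
bowls enters the basis when its profit ≥ yᵀa₃ = 3·3 + 5·5 = 34.

34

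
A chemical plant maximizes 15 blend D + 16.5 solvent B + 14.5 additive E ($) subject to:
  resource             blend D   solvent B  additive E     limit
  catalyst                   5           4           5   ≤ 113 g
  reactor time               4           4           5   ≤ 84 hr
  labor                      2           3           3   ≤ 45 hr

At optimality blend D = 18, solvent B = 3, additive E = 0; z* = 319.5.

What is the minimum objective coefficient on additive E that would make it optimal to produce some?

19.5

Check each constraint at x*: catalyst 102/113 (slack 11); reactor time 84/84 (tight); labor 45/45 (tight).
Since catalyst is not tight, its dual is 0.
Dual feasibility on the basic columns requires 4·y_reactor time + 2·y_labor = 15, 4·y_reactor time + 3·y_labor = 16.5.
This yields shadow prices y_reactor time = 3, y_labor = 1.5.
additive E enters the basis when its profit ≥ yᵀa₃ = 3·5 + 1.5·3 = 19.5.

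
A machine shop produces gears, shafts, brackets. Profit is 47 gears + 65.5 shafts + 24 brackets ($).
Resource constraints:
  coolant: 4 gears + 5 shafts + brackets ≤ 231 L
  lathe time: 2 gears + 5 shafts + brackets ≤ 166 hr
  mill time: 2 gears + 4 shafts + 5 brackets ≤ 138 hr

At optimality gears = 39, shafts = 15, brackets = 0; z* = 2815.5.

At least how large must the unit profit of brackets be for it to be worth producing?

32

Binding: coolant and mill time. Non-binding: lathe time (13 unused).
Since lathe time is not tight, its dual is 0.
Dual feasibility on the basic columns requires 4·y_coolant + 2·y_mill time = 47, 5·y_coolant + 4·y_mill time = 65.5.
This yields shadow prices y_coolant = 9.5, y_mill time = 4.5.
brackets enters the basis when its profit ≥ yᵀa₃ = 9.5·1 + 4.5·5 = 32.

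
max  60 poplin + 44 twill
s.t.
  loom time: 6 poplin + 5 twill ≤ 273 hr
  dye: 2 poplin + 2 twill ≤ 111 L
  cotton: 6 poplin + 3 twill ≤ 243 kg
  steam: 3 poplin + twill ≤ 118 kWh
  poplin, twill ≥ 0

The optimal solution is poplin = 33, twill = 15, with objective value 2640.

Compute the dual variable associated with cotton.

3

Check each constraint at x*: loom time 273/273 (tight); dye 96/111 (slack 15); cotton 243/243 (tight); steam 114/118 (slack 4).
Since dye, steam are not tight, their duals are 0.
From A_Bᵀ y = c: 6·y_loom time + 6·y_cotton = 60; 5·y_loom time + 3·y_cotton = 44.
Solving: y_loom time = 7, y_cotton = 3.
Shadow price of cotton = 3.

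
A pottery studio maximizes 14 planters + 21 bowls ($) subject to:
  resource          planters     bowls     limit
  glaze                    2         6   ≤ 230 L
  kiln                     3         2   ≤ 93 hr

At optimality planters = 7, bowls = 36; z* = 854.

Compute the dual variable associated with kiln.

3

At the optimum: glaze uses 230 of 230 (binding); kiln uses 93 of 93 (binding).
From A_Bᵀ y = c: 2·y_glaze + 3·y_kiln = 14; 6·y_glaze + 2·y_kiln = 21.
→ y_glaze = 2.5 and y_kiln = 3.
Shadow price of kiln = 3.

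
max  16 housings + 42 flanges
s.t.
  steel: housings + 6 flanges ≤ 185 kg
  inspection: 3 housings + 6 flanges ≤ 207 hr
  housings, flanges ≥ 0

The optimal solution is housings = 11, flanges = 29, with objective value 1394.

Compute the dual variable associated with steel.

2.5

At the optimum: steel uses 185 of 185 (binding); inspection uses 207 of 207 (binding).
The binding rows give the dual system: 1·y_steel + 3·y_inspection = 16 and 6·y_steel + 6·y_inspection = 42.
Solving: y_steel = 2.5, y_inspection = 4.5.
Shadow price of steel = 2.5.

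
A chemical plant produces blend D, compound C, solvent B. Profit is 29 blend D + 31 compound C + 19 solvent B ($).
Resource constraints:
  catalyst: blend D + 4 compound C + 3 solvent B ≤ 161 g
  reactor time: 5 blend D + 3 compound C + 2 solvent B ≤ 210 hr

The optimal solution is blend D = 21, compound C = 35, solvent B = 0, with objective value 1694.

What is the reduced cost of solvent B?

-3

Both catalyst and reactor time are binding at x*.
From A_Bᵀ y = c: 1·y_catalyst + 5·y_reactor time = 29; 4·y_catalyst + 3·y_reactor time = 31.
Solving: y_catalyst = 4, y_reactor time = 5.
Reduced cost of solvent B: c₃ − yᵀa₃ = 19 − (4·3 + 5·2) = 19 − 22 = -3.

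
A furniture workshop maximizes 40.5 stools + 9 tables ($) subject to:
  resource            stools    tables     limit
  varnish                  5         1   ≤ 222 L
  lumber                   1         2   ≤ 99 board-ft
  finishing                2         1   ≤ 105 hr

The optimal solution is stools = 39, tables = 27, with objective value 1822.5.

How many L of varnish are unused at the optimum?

varnish used = 5·39 + 1·27 = 222; slack = 222 − 222 = 0.

0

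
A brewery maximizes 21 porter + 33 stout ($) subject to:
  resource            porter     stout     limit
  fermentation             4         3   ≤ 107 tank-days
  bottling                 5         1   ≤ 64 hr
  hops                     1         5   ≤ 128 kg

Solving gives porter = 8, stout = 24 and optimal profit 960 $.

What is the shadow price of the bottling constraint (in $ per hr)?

At the optimum: fermentation uses 104 of 107 (slack = 3); bottling uses 64 of 64 (binding); hops uses 128 of 128 (binding).
By complementary slackness, y = 0 for the non-binding constraint.
From A_Bᵀ y = c: 5·y_bottling + 1·y_hops = 21; 1·y_bottling + 5·y_hops = 33.
This yields shadow prices y_bottling = 3, y_hops = 6.
Shadow price of bottling = 3.

3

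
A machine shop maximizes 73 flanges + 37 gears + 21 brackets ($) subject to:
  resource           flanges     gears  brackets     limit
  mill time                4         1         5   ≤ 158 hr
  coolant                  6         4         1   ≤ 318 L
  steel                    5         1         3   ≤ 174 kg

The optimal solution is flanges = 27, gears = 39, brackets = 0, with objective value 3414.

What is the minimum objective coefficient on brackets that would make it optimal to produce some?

23

At the optimum: mill time uses 147 of 158 (slack = 11); coolant uses 318 of 318 (binding); steel uses 174 of 174 (binding).
Since mill time is not tight, its dual is 0.
From A_Bᵀ y = c: 6·y_coolant + 5·y_steel = 73; 4·y_coolant + 1·y_steel = 37.
→ y_coolant = 8 and y_steel = 5.
brackets enters the basis when its profit ≥ yᵀa₃ = 8·1 + 5·3 = 23.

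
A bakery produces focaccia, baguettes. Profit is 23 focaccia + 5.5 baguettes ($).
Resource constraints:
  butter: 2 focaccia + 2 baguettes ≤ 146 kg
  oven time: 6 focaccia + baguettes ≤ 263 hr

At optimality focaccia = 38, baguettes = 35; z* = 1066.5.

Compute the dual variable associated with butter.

Check each constraint at x*: butter 146/146 (tight); oven time 263/263 (tight).
Dual feasibility on the basic columns requires 2·y_butter + 6·y_oven time = 23, 2·y_butter + 1·y_oven time = 5.5.
This yields shadow prices y_butter = 1, y_oven time = 3.5.
Shadow price of butter = 1.

1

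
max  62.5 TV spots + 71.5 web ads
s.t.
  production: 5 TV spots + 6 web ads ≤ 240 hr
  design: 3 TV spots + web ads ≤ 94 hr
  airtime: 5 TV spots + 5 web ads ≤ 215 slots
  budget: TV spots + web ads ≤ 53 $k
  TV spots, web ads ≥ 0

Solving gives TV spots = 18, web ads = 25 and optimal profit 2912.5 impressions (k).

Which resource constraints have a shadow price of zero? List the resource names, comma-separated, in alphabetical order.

production: 240/240 (binding)
design: 79/94 (slack 15)
airtime: 215/215 (binding)
budget: 43/53 (slack 10)
By complementary slackness, a constraint with positive slack has shadow price 0 → budget, design.

budget, design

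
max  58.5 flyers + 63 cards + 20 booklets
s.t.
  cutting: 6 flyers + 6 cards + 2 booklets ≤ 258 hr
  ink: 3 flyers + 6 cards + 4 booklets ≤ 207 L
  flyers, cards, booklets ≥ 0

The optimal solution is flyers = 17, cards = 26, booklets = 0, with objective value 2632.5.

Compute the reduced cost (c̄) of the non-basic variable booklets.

-4

Both cutting and ink are binding at x*.
Dual feasibility on the basic columns requires 6·y_cutting + 3·y_ink = 58.5, 6·y_cutting + 6·y_ink = 63.
This yields shadow prices y_cutting = 9, y_ink = 1.5.
Reduced cost of booklets: c₃ − yᵀa₃ = 20 − (9·2 + 1.5·4) = 20 − 24 = -4.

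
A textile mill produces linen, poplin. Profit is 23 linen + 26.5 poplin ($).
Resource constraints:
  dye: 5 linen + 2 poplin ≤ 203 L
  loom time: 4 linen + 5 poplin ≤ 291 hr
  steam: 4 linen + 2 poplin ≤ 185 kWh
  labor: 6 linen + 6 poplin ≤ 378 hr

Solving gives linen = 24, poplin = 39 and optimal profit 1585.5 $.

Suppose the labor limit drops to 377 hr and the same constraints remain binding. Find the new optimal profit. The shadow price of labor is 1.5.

Δb = -1, so new z* = 1585.5 + (1.5)·(-1) = 1585.5 − 1.5 = 1584.

1584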